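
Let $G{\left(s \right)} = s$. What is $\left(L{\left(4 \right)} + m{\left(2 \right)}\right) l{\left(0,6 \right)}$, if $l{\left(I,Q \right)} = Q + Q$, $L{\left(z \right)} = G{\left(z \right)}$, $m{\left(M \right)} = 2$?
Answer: $72$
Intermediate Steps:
$L{\left(z \right)} = z$
$l{\left(I,Q \right)} = 2 Q$
$\left(L{\left(4 \right)} + m{\left(2 \right)}\right) l{\left(0,6 \right)} = \left(4 + 2\right) 2 \cdot 6 = 6 \cdot 12 = 72$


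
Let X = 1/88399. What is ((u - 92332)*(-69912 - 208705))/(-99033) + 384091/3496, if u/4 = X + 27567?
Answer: 46901052254485581/927437754904 ≈ 50571.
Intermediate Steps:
X = 1/88399 ≈ 1.1312e-5
u = 9747580936/88399 (u = 4*(1/88399 + 27567) = 4*(2436895234/88399) = 9747580936/88399 ≈ 1.1027e+5)
((u - 92332)*(-69912 - 208705))/(-99033) + 384091/3496 = ((9747580936/88399 - 92332)*(-69912 - 208705))/(-99033) + 384091/3496 = ((1585524468/88399)*(-278617))*(-1/99033) + 384091*(1/3496) = -441754070700756/88399*(-1/99033) + 384091/3496 = 13386486990932/265285399 + 384091/3496 = 46901052254485581/927437754904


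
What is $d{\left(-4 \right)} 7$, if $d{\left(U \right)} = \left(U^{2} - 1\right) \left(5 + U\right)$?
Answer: $105$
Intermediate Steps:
$d{\left(U \right)} = \left(-1 + U^{2}\right) \left(5 + U\right)$
$d{\left(-4 \right)} 7 = \left(-5 + \left(-4\right)^{3} - -4 + 5 \left(-4\right)^{2}\right) 7 = \left(-5 - 64 + 4 + 5 \cdot 16\right) 7 = \left(-5 - 64 + 4 + 80\right) 7 = 15 \cdot 7 = 105$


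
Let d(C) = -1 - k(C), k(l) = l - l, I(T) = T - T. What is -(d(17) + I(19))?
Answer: 1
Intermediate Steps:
I(T) = 0
k(l) = 0
d(C) = -1 (d(C) = -1 - 1*0 = -1 + 0 = -1)
-(d(17) + I(19)) = -(-1 + 0) = -1*(-1) = 1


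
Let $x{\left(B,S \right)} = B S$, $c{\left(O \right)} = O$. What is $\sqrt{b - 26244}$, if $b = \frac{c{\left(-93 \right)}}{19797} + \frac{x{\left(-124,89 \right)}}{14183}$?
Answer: $\frac{21 i \sqrt{521310960700139545}}{93593617} \approx 162.0 i$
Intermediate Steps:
$b = - \frac{73266237}{93593617}$ ($b = - \frac{93}{19797} + \frac{\left(-124\right) 89}{14183} = \left(-93\right) \frac{1}{19797} - \frac{11036}{14183} = - \frac{31}{6599} - \frac{11036}{14183} = - \frac{73266237}{93593617} \approx -0.78281$)
$\sqrt{b - 26244} = \sqrt{- \frac{73266237}{93593617} - 26244} = \sqrt{- \frac{2456344150785}{93593617}} = \frac{21 i \sqrt{521310960700139545}}{93593617}$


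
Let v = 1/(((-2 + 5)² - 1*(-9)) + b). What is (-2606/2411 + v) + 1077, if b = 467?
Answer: 1258112296/1169335 ≈ 1075.9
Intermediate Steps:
v = 1/485 (v = 1/(((-2 + 5)² - 1*(-9)) + 467) = 1/((3² + 9) + 467) = 1/((9 + 9) + 467) = 1/(18 + 467) = 1/485 ≈ 0.0020619)
(-2606/2411 + v) + 1077 = (-2606/2411 + 1/485) + 1077 = -1261499/1169335 + 1077 = 1258112296/1169335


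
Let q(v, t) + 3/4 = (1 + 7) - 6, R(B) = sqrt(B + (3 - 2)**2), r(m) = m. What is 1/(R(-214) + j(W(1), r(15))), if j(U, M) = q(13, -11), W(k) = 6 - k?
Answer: 20/3433 - 16*I*sqrt(213)/3433 ≈ 0.0058258 - 0.06802*I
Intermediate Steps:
R(B) = sqrt(1 + B) (R(B) = sqrt(B + 1**2) = sqrt(B + 1) = sqrt(1 + B))
q(v, t) = 5/4 (q(v, t) = -3/4 + ((1 + 7) - 6) = -3/4 + (8 - 6) = -3/4 + 2 = 5/4)
j(U, M) = 5/4
1/(R(-214) + j(W(1), r(15))) = 1/(sqrt(1 - 214) + 5/4) = 1/(sqrt(-213) + 5/4) = 1/(I*sqrt(213) + 5/4) = 1/(5/4 + I*sqrt(213))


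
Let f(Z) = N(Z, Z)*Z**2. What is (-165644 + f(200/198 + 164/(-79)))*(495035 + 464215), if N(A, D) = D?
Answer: -25338231214707556865000/159465082887 ≈ -1.5890e+11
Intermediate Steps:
f(Z) = Z**3 (f(Z) = Z*Z**2 = Z**3)
(-165644 + f(200/198 + 164/(-79)))*(495035 + 464215) = (-165644 + (200/198 + 164/(-79))**3)*(495035 + 464215) = (-165644 + (200*(1/198) + 164*(-1/79))**3)*959250 = (-165644 + (100/99 - 164/79)**3)*959250 = (-165644 + (-8336/7821)**3)*959250 = (-165644 - 579259437056/478395248661)*959250 = -79243881828639740/478395248661*959250 = -25338231214707556865000/159465082887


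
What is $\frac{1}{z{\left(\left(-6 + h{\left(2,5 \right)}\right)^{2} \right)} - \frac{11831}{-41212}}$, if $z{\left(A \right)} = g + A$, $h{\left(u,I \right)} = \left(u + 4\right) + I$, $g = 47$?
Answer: $\frac{41212}{2979095} \approx 0.013834$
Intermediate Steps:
$h{\left(u,I \right)} = 4 + I + u$ ($h{\left(u,I \right)} = \left(4 + u\right) + I = 4 + I + u$)
$z{\left(A \right)} = 47 + A$
$\frac{1}{z{\left(\left(-6 + h{\left(2,5 \right)}\right)^{2} \right)} - \frac{11831}{-41212}} = \frac{1}{\left(47 + \left(-6 + \left(4 + 5 + 2\right)\right)^{2}\right) - \frac{11831}{-41212}} = \frac{1}{\left(47 + \left(-6 + 11\right)^{2}\right) - - \frac{11831}{41212}} = \frac{1}{\left(47 + 5^{2}\right) + \frac{11831}{41212}} = \frac{1}{\left(47 + 25\right) + \frac{11831}{41212}} = \frac{1}{72 + \frac{11831}{41212}} = \frac{1}{\frac{2979095}{41212}} = \frac{41212}{2979095}$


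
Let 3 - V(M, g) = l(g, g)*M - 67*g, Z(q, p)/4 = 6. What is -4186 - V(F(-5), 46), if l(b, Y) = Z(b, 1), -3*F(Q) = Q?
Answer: -7231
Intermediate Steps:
Z(q, p) = 24 (Z(q, p) = 4*6 = 24)
F(Q) = -Q/3
l(b, Y) = 24
V(M, g) = 3 - 24*M + 67*g (V(M, g) = 3 - (24*M - 67*g) = 3 - (-67*g + 24*M) = 3 + (-24*M + 67*g) = 3 - 24*M + 67*g)
-4186 - V(F(-5), 46) = -4186 - (3 - (-8)*(-5) + 67*46) = -4186 - (3 - 24*5/3 + 3082) = -4186 - (3 - 40 + 3082) = -4186 - 1*3045 = -4186 - 3045 = -7231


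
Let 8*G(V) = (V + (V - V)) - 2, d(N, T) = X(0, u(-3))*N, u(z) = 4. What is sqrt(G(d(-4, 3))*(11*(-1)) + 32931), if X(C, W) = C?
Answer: sqrt(131735)/2 ≈ 181.48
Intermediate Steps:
d(N, T) = 0 (d(N, T) = 0*N = 0)
G(V) = -1/4 + V/8 (G(V) = ((V + (V - V)) - 2)/8 = ((V + 0) - 2)/8 = (V - 2)/8 = (-2 + V)/8 = -1/4 + V/8)
sqrt(G(d(-4, 3))*(11*(-1)) + 32931) = sqrt((-1/4 + (1/8)*0)*(11*(-1)) + 32931) = sqrt((-1/4 + 0)*(-11) + 32931) = sqrt(-1/4*(-11) + 32931) = sqrt(11/4 + 32931) = sqrt(131735/4) = sqrt(131735)/2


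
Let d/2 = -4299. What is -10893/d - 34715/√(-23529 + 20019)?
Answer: 3631/2866 + 6943*I*√390/234 ≈ 1.2669 + 585.95*I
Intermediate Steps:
d = -8598 (d = 2*(-4299) = -8598)
-10893/d - 34715/√(-23529 + 20019) = -10893/(-8598) - 34715/√(-23529 + 20019) = -10893*(-1/8598) - 34715*(-I*√390/1170) = 3631/2866 - 34715*(-I*√390/1170) = 3631/2866 - (-6943)*I*√390/234 = 3631/2866 + 6943*I*√390/234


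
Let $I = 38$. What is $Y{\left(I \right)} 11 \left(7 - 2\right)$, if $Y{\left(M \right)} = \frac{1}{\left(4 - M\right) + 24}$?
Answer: $- \frac{11}{2} \approx -5.5$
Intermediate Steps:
$Y{\left(M \right)} = \frac{1}{28 - M}$
$Y{\left(I \right)} 11 \left(7 - 2\right) = - \frac{1}{-28 + 38} \cdot 11 \left(7 - 2\right) = - \frac{1}{10} \cdot 11 \cdot 5 = \left(-1\right) \frac{1}{10} \cdot 55 = \left(- \frac{1}{10}\right) 55 = - \frac{11}{2}$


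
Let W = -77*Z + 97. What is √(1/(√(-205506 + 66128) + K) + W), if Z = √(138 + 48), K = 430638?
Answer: √((1 + (97 - 77*√186)*(430638 + I*√139378))/(430638 + I*√139378)) ≈ 0.e-11 - 30.873*I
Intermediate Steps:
Z = √186 ≈ 13.638
W = 97 - 77*√186 (W = -77*√186 + 97 = 97 - 77*√186 ≈ -953.14)
√(1/(√(-205506 + 66128) + K) + W) = √(1/(√(-205506 + 66128) + 430638) + (97 - 77*√186)) = √(1/(√(-139378) + 430638) + (97 - 77*√186)) = √(1/(I*√139378 + 430638) + (97 - 77*√186)) = √(1/(430638 + I*√139378) + (97 - 77*√186)) = √(97 + 1/(430638 + I*√139378) - 77*√186)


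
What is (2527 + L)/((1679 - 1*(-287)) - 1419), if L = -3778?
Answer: -1251/547 ≈ -2.2870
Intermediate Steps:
(2527 + L)/((1679 - 1*(-287)) - 1419) = (2527 - 3778)/((1679 - 1*(-287)) - 1419) = -1251/((1679 + 287) - 1419) = -1251/(1966 - 1419) = -1251/547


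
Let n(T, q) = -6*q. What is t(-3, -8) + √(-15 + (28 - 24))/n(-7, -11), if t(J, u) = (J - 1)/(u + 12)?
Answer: -1 + I*√11/66 ≈ -1.0 + 0.050252*I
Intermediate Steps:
t(J, u) = (-1 + J)/(12 + u)
t(-3, -8) + √(-15 + (28 - 24))/n(-7, -11) = (-1 - 3)/(12 - 8) + √(-15 + (28 - 24))/((-6*(-11))) = -4/4 + √(-15 + 4)/66 = (¼)*(-4) + √(-11)/66 = -1 + (I*√11)/66 = -1 + I*√11/66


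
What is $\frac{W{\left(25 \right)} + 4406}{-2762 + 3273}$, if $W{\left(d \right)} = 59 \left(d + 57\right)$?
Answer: $\frac{9244}{511} \approx 18.09$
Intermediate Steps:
$W{\left(d \right)} = 3363 + 59 d$ ($W{\left(d \right)} = 59 \left(57 + d\right) = 3363 + 59 d$)
$\frac{W{\left(25 \right)} + 4406}{-2762 + 3273} = \frac{\left(3363 + 59 \cdot 25\right) + 4406}{-2762 + 3273} = \frac{\left(3363 + 1475\right) + 4406}{511} = \left(4838 + 4406\right) \frac{1}{511} = 9244 \cdot \frac{1}{511} = \frac{9244}{511}$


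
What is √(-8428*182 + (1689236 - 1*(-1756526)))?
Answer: 43*√1034 ≈ 1382.7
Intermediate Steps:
√(-8428*182 + (1689236 - 1*(-1756526))) = √(-1533896 + (1689236 + 1756526)) = √(-1533896 + 3445762) = √1911866 = 43*√1034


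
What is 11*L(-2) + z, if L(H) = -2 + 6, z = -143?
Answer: -99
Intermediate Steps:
L(H) = 4
11*L(-2) + z = 11*4 - 143 = 44 - 143 = -99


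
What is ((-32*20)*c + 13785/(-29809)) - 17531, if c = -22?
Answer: -102884644/29809 ≈ -3451.5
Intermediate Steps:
((-32*20)*c + 13785/(-29809)) - 17531 = (-32*20*(-22) + 13785/(-29809)) - 17531 = (-640*(-22) + 13785*(-1/29809)) - 17531 = (14080 - 13785/29809) - 17531 = 419696935/29809 - 17531 = -102884644/29809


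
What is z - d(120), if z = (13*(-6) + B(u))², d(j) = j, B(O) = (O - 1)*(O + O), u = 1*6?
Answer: 204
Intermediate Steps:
u = 6
B(O) = 2*O*(-1 + O) (B(O) = (-1 + O)*(2*O) = 2*O*(-1 + O))
z = 324 (z = (13*(-6) + 2*6*(-1 + 6))² = (-78 + 2*6*5)² = (-78 + 60)² = (-18)² = 324)
z - d(120) = 324 - 1*120 = 324 - 120 = 204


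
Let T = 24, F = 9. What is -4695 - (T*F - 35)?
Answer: -4876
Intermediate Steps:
-4695 - (T*F - 35) = -4695 - (24*9 - 35) = -4695 - (216 - 35) = -4695 - 1*181 = -4695 - 181 = -4876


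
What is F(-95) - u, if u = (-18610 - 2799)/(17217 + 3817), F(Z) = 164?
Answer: 3470985/21034 ≈ 165.02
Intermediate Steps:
u = -21409/21034 ≈ -1.0178
F(-95) - u = 164 - 1*(-21409/21034) = 164 + 21409/21034 = 3470985/21034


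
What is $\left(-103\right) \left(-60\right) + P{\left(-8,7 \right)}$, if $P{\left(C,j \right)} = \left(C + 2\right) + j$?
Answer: $6181$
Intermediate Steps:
$P{\left(C,j \right)} = 2 + C + j$ ($P{\left(C,j \right)} = \left(2 + C\right) + j = 2 + C + j$)
$\left(-103\right) \left(-60\right) + P{\left(-8,7 \right)} = \left(-103\right) \left(-60\right) + \left(2 - 8 + 7\right) = 6180 + 1 = 6181$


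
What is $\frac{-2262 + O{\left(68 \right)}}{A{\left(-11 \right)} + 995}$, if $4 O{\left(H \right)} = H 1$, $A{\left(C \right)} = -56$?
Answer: $- \frac{2245}{939} \approx -2.3908$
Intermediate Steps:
$O{\left(H \right)} = \frac{H}{4}$ ($O{\left(H \right)} = \frac{H 1}{4} = \frac{H}{4}$)
$\frac{-2262 + O{\left(68 \right)}}{A{\left(-11 \right)} + 995} = \frac{-2262 + \frac{1}{4} \cdot 68}{-56 + 995} = \frac{-2262 + 17}{939} = \left(-2245\right) \frac{1}{939} = - \frac{2245}{939}$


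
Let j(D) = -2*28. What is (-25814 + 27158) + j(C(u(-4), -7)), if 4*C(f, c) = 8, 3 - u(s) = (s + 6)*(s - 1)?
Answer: 1288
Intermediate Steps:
u(s) = 3 - (-1 + s)*(6 + s) (u(s) = 3 - (s + 6)*(s - 1) = 3 - (6 + s)*(-1 + s) = 3 - (-1 + s)*(6 + s))
C(f, c) = 2 (C(f, c) = (¼)*8 = 2)
j(D) = -56
(-25814 + 27158) + j(C(u(-4), -7)) = (-25814 + 27158) - 56 = 1344 - 56 = 1288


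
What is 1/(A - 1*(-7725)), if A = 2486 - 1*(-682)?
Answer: 1/10893 ≈ 9.1802e-5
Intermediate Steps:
A = 3168 (A = 2486 + 682 = 3168)
1/(A - 1*(-7725)) = 1/(3168 - 1*(-7725)) = 1/(3168 + 7725) = 1/10893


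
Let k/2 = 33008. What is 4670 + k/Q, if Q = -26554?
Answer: 61970582/13277 ≈ 4667.5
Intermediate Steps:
k = 66016 (k = 2*33008 = 66016)
4670 + k/Q = 4670 + 66016/(-26554) = 4670 + 66016*(-1/26554) = 4670 - 33008/13277 = 61970582/13277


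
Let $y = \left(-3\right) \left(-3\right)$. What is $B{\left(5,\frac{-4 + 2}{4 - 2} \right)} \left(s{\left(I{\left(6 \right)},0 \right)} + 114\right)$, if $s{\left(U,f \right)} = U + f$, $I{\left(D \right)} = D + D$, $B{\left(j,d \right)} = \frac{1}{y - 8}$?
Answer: $126$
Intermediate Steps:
$y = 9$
$B{\left(j,d \right)} = 1$ ($B{\left(j,d \right)} = \frac{1}{9 - 8} = 1^{-1} = 1$)
$I{\left(D \right)} = 2 D$
$B{\left(5,\frac{-4 + 2}{4 - 2} \right)} \left(s{\left(I{\left(6 \right)},0 \right)} + 114\right) = 1 \left(\left(2 \cdot 6 + 0\right) + 114\right) = 1 \left(\left(12 + 0\right) + 114\right) = 1 \left(12 + 114\right) = 1 \cdot 126 = 126$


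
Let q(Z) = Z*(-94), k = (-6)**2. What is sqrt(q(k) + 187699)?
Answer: sqrt(184315) ≈ 429.32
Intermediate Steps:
k = 36
q(Z) = -94*Z
sqrt(q(k) + 187699) = sqrt(-94*36 + 187699) = sqrt(-3384 + 187699) = sqrt(184315)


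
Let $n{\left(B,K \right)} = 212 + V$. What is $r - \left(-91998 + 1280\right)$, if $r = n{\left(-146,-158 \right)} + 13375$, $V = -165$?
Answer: $104140$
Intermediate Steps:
$n{\left(B,K \right)} = 47$ ($n{\left(B,K \right)} = 212 - 165 = 47$)
$r = 13422$ ($r = 47 + 13375 = 13422$)
$r - \left(-91998 + 1280\right) = 13422 - \left(-91998 + 1280\right) = 13422 - -90718 = 13422 + 90718 = 104140$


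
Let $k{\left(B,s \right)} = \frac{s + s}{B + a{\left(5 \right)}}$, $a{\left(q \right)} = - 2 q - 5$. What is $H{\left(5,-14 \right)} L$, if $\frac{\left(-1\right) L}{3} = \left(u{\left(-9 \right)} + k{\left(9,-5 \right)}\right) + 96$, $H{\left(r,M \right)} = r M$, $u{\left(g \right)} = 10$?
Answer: $22610$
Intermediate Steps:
$a{\left(q \right)} = -5 - 2 q$
$k{\left(B,s \right)} = \frac{2 s}{-15 + B}$ ($k{\left(B,s \right)} = \frac{s + s}{B - 15} = \frac{2 s}{B - 15} = \frac{2 s}{-15 + B}$)
$H{\left(r,M \right)} = M r$
$L = -323$ ($L = - 3 \left(\left(10 + 2 \left(-5\right) \frac{1}{-15 + 9}\right) + 96\right) = - 3 \left(\left(10 + 2 \left(-5\right) \frac{1}{-6}\right) + 96\right) = - 3 \left(\left(10 + 2 \left(-5\right) \left(- \frac{1}{6}\right)\right) + 96\right) = - 3 \left(\left(10 + \frac{5}{3}\right) + 96\right) = - 3 \left(\frac{35}{3} + 96\right) = \left(-3\right) \frac{323}{3} = -323$)
$H{\left(5,-14 \right)} L = \left(-14\right) 5 \left(-323\right) = \left(-70\right) \left(-323\right) = 22610$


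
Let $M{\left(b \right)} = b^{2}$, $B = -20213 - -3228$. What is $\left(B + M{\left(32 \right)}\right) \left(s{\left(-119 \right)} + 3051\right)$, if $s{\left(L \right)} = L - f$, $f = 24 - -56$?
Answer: $-45520772$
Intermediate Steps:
$f = 80$ ($f = 24 + 56 = 80$)
$B = -16985$ ($B = -20213 + 3228 = -16985$)
$s{\left(L \right)} = -80 + L$ ($s{\left(L \right)} = L - 80 = -80 + L$)
$\left(B + M{\left(32 \right)}\right) \left(s{\left(-119 \right)} + 3051\right) = \left(-16985 + 32^{2}\right) \left(\left(-80 - 119\right) + 3051\right) = \left(-16985 + 1024\right) \left(-199 + 3051\right) = \left(-15961\right) 2852 = -45520772$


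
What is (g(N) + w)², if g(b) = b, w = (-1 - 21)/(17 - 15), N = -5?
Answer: 256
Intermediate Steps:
w = -11 (w = -22/2 = -22*½ = -11)
(g(N) + w)² = (-5 - 11)² = (-16)² = 256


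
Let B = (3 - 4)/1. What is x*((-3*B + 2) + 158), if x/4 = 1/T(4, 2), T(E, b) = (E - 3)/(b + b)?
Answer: 2608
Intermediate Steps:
B = -1 (B = -1*1 = -1)
T(E, b) = (-3 + E)/(2*b) (T(E, b) = (-3 + E)/((2*b)) = (-3 + E)*(1/(2*b)) = (-3 + E)/(2*b))
x = 16 (x = 4/(((½)*(-3 + 4)/2)) = 4/(((½)*(½)*1)) = 4/(¼) = 4*4 = 16)
x*((-3*B + 2) + 158) = 16*((-3*(-1) + 2) + 158) = 16*((3 + 2) + 158) = 16*(5 + 158) = 16*163 = 2608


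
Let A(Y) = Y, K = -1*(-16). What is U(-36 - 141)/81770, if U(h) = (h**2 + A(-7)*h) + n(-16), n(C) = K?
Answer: 16292/40885 ≈ 0.39848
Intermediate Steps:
K = 16
n(C) = 16
U(h) = 16 + h**2 - 7*h (U(h) = (h**2 - 7*h) + 16 = 16 + h**2 - 7*h)
U(-36 - 141)/81770 = (16 + (-36 - 141)**2 - 7*(-36 - 141))/81770 = (16 + (-177)**2 - 7*(-177))*(1/81770) = (16 + 31329 + 1239)*(1/81770) = 32584*(1/81770) = 16292/40885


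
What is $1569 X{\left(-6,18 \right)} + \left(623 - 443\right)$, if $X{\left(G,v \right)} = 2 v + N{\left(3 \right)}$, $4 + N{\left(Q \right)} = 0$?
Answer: $50388$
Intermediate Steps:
$N{\left(Q \right)} = -4$ ($N{\left(Q \right)} = -4 + 0 = -4$)
$X{\left(G,v \right)} = -4 + 2 v$ ($X{\left(G,v \right)} = 2 v - 4 = -4 + 2 v$)
$1569 X{\left(-6,18 \right)} + \left(623 - 443\right) = 1569 \left(-4 + 2 \cdot 18\right) + \left(623 - 443\right) = 1569 \left(-4 + 36\right) + \left(623 - 443\right) = 1569 \cdot 32 + 180 = 50208 + 180 = 50388$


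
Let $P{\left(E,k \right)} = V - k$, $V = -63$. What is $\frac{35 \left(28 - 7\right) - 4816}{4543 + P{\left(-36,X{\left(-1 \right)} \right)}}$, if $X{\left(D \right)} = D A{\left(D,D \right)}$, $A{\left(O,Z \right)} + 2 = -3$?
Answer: $- \frac{4081}{4475} \approx -0.91195$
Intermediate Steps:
$A{\left(O,Z \right)} = -5$ ($A{\left(O,Z \right)} = -2 - 3 = -5$)
$X{\left(D \right)} = - 5 D$ ($X{\left(D \right)} = D \left(-5\right) = - 5 D$)
$P{\left(E,k \right)} = -63 - k$
$\frac{35 \left(28 - 7\right) - 4816}{4543 + P{\left(-36,X{\left(-1 \right)} \right)}} = \frac{35 \left(28 - 7\right) - 4816}{4543 - \left(63 - -5\right)} = \frac{35 \cdot 21 - 4816}{4543 - 68} = \frac{735 - 4816}{4543 - 68} = - \frac{4081}{4543 - 68} = - \frac{4081}{4475}$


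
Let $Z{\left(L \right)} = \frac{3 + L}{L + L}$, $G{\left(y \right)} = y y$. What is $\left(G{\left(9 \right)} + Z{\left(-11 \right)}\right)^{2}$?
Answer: $\frac{801025}{121} \approx 6620.0$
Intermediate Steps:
$G{\left(y \right)} = y^{2}$
$Z{\left(L \right)} = \frac{3 + L}{2 L}$
$\left(G{\left(9 \right)} + Z{\left(-11 \right)}\right)^{2} = \left(9^{2} + \frac{3 - 11}{2 \left(-11\right)}\right)^{2} = \left(81 + \frac{1}{2} \left(- \frac{1}{11}\right) \left(-8\right)\right)^{2} = \left(81 + \frac{4}{11}\right)^{2} = \left(\frac{895}{11}\right)^{2} = \frac{801025}{121}$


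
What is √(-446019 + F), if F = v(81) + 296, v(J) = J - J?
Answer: I*√445723 ≈ 667.63*I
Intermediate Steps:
v(J) = 0
F = 296 (F = 0 + 296 = 296)
√(-446019 + F) = √(-446019 + 296) = √(-445723) = I*√445723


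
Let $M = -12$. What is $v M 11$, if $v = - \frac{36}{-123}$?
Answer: $- \frac{1584}{41} \approx -38.634$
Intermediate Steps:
$v = \frac{12}{41}$ ($v = \left(-36\right) \left(- \frac{1}{123}\right) = \frac{12}{41} \approx 0.29268$)
$v M 11 = \frac{12}{41} \left(-12\right) 11 = \left(- \frac{144}{41}\right) 11 = - \frac{1584}{41}$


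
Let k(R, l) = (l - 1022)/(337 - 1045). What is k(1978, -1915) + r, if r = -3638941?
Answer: -858789097/236 ≈ -3.6389e+6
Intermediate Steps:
k(R, l) = 511/354 - l/708 (k(R, l) = (-1022 + l)/(-708) = (-1022 + l)*(-1/708) = 511/354 - l/708)
k(1978, -1915) + r = (511/354 - 1/708*(-1915)) - 3638941 = (511/354 + 1915/708) - 3638941 = 979/236 - 3638941 = -858789097/236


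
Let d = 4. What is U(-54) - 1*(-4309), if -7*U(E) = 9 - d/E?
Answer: 116308/27 ≈ 4307.7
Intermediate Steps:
U(E) = -9/7 + 4/(7*E) (U(E) = -(9 - 4/E)/7 = -9/7 + 4/(7*E))
U(-54) - 1*(-4309) = (1/7)*(4 - 9*(-54))/(-54) - 1*(-4309) = (1/7)*(-1/54)*(4 + 486) + 4309 = (1/7)*(-1/54)*490 + 4309 = -35/27 + 4309 = 116308/27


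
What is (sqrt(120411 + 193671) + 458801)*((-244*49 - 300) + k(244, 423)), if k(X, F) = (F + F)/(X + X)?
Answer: -1371833800841/244 - 8970123*sqrt(34898)/244 ≈ -5.6291e+9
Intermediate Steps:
k(X, F) = F/X (k(X, F) = (2*F)/((2*X)) = (2*F)*(1/(2*X)) = F/X)
(sqrt(120411 + 193671) + 458801)*((-244*49 - 300) + k(244, 423)) = (sqrt(120411 + 193671) + 458801)*((-244*49 - 300) + 423/244) = (sqrt(314082) + 458801)*((-11956 - 300) + 423*(1/244)) = (3*sqrt(34898) + 458801)*(-12256 + 423/244) = (458801 + 3*sqrt(34898))*(-2990041/244) = -1371833800841/244 - 8970123*sqrt(34898)/244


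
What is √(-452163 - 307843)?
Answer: I*√760006 ≈ 871.78*I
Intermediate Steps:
√(-452163 - 307843) = √(-760006) = I*√760006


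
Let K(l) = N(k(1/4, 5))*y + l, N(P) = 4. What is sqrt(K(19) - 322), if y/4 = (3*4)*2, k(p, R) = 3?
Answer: 9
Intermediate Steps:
y = 96 (y = 4*((3*4)*2) = 4*(12*2) = 4*24 = 96)
K(l) = 384 + l (K(l) = 4*96 + l = 384 + l)
sqrt(K(19) - 322) = sqrt((384 + 19) - 322) = sqrt(403 - 322) = sqrt(81) = 9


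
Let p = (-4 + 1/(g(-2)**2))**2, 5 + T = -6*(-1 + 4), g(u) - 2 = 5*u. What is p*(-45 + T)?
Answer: -1105425/1024 ≈ -1079.5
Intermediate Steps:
g(u) = 2 + 5*u
T = -23 (T = -5 - 6*(-1 + 4) = -5 - 6*3 = -5 - 18 = -23)
p = 65025/4096 (p = (-4 + 1/((2 + 5*(-2))**2))**2 = (-4 + 1/((2 - 10)**2))**2 = (-4 + 1/((-8)**2))**2 = (-4 + 1/64)**2 = (-255/64)**2 = 65025/4096 ≈ 15.875)
p*(-45 + T) = 65025*(-45 - 23)/4096 = (65025/4096)*(-68) = -1105425/1024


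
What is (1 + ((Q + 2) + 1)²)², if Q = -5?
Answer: 25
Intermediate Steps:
(1 + ((Q + 2) + 1)²)² = (1 + ((-5 + 2) + 1)²)² = (1 + (-3 + 1)²)² = (1 + (-2)²)² = (1 + 4)² = 5² = 25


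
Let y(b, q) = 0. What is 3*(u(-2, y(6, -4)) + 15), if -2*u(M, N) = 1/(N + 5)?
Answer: 447/10 ≈ 44.700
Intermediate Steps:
u(M, N) = -1/(2*(5 + N)) (u(M, N) = -1/(2*(N + 5)) = -1/(2*(5 + N)))
3*(u(-2, y(6, -4)) + 15) = 3*(-1/(10 + 2*0) + 15) = 3*(-1/(10 + 0) + 15) = 3*(-1/10 + 15) = 3*(-1*⅒ + 15) = 3*(-⅒ + 15) = 3*(149/10) = 447/10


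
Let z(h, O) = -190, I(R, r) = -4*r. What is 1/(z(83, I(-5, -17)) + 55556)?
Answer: 1/55366 ≈ 1.8062e-5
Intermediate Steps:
1/(z(83, I(-5, -17)) + 55556) = 1/(-190 + 55556) = 1/55366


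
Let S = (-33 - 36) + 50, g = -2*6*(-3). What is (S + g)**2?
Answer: 289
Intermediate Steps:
g = 36 (g = -12*(-3) = 36)
S = -19 (S = -69 + 50 = -19)
(S + g)**2 = (-19 + 36)**2 = 17**2 = 289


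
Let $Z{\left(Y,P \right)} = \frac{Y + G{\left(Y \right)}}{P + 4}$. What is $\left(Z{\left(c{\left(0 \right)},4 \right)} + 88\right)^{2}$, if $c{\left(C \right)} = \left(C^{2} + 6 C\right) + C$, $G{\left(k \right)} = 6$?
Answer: $\frac{126025}{16} \approx 7876.6$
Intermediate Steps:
$c{\left(C \right)} = C^{2} + 7 C$
$Z{\left(Y,P \right)} = \frac{6 + Y}{4 + P}$ ($Z{\left(Y,P \right)} = \frac{Y + 6}{P + 4} = \frac{6 + Y}{4 + P}$)
$\left(Z{\left(c{\left(0 \right)},4 \right)} + 88\right)^{2} = \left(\frac{6 + 0 \left(7 + 0\right)}{4 + 4} + 88\right)^{2} = \left(\frac{6 + 0 \cdot 7}{8} + 88\right)^{2} = \left(\frac{6 + 0}{8} + 88\right)^{2} = \left(\frac{1}{8} \cdot 6 + 88\right)^{2} = \left(\frac{3}{4} + 88\right)^{2} = \left(\frac{355}{4}\right)^{2} = \frac{126025}{16}$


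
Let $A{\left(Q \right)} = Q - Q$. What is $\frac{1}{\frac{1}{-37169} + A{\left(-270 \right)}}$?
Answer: $-37169$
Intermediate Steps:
$A{\left(Q \right)} = 0$
$\frac{1}{\frac{1}{-37169} + A{\left(-270 \right)}} = \frac{1}{\frac{1}{-37169} + 0} = \frac{1}{- \frac{1}{37169} + 0} = \frac{1}{- \frac{1}{37169}} = -37169$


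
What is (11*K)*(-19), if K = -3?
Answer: 627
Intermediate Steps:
(11*K)*(-19) = (11*(-3))*(-19) = -33*(-19) = 627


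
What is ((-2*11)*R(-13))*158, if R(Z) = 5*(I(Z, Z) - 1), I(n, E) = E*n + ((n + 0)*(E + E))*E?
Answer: 73447880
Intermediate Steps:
I(n, E) = E*n + 2*n*E² (I(n, E) = E*n + (n*(2*E))*E = E*n + (2*E*n)*E = E*n + 2*n*E²)
R(Z) = -5 + 5*Z²*(1 + 2*Z) (R(Z) = 5*(Z*Z*(1 + 2*Z) - 1) = 5*(Z²*(1 + 2*Z) - 1) = 5*(-1 + Z²*(1 + 2*Z)) = -5 + 5*Z²*(1 + 2*Z))
((-2*11)*R(-13))*158 = ((-2*11)*(-5 + 5*(-13)²*(1 + 2*(-13))))*158 = -22*(-5 + 5*169*(1 - 26))*158 = -22*(-5 + 5*169*(-25))*158 = -22*(-5 - 21125)*158 = -22*(-21130)*158 = 464860*158 = 73447880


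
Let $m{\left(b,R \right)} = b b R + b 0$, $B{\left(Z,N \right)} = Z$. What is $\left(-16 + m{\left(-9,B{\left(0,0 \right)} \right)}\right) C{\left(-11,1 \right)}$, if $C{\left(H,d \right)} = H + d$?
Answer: $160$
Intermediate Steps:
$m{\left(b,R \right)} = R b^{2}$ ($m{\left(b,R \right)} = b^{2} R + 0 = R b^{2} + 0 = R b^{2}$)
$\left(-16 + m{\left(-9,B{\left(0,0 \right)} \right)}\right) C{\left(-11,1 \right)} = \left(-16 + 0 \left(-9\right)^{2}\right) \left(-11 + 1\right) = \left(-16 + 0 \cdot 81\right) \left(-10\right) = \left(-16 + 0\right) \left(-10\right) = \left(-16\right) \left(-10\right) = 160$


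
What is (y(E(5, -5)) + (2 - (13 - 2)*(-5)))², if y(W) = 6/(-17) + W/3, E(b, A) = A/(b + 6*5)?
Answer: 408282436/127449 ≈ 3203.5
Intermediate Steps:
E(b, A) = A/(30 + b) (E(b, A) = A/(b + 30) = A/(30 + b))
y(W) = -6/17 + W/3 (y(W) = 6*(-1/17) + W*(⅓) = -6/17 + W/3)
(y(E(5, -5)) + (2 - (13 - 2)*(-5)))² = ((-6/17 + (-5/(30 + 5))/3) + (2 - (13 - 2)*(-5)))² = ((-6/17 + (-5/35)/3) + (2 - 11*(-5)))² = ((-6/17 + (-5*1/35)/3) + (2 - 1*(-55)))² = ((-6/17 + (⅓)*(-⅐)) + (2 + 55))² = ((-6/17 - 1/21) + 57)² = (-143/357 + 57)² = (20206/357)² = 408282436/127449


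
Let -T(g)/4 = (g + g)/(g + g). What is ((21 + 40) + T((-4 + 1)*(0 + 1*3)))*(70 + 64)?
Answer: 7638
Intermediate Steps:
T(g) = -4 (T(g) = -4*(g + g)/(g + g) = -4*2*g/(2*g) = -4*2*g*1/(2*g) = -4*1 = -4)
((21 + 40) + T((-4 + 1)*(0 + 1*3)))*(70 + 64) = ((21 + 40) - 4)*(70 + 64) = (61 - 4)*134 = 57*134 = 7638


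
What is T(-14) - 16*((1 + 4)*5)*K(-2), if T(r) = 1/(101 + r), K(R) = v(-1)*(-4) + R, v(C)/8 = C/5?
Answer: -153119/87 ≈ -1760.0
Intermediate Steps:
v(C) = 8*C/5 (v(C) = 8*(C/5) = 8*C/5)
K(R) = 32/5 + R (K(R) = ((8/5)*(-1))*(-4) + R = -8/5*(-4) + R = 32/5 + R)
T(-14) - 16*((1 + 4)*5)*K(-2) = 1/(101 - 14) - 16*((1 + 4)*5)*(32/5 - 2) = 1/87 - 16*(5*5)*22/5 = 1/87 - 16*25*22/5 = 1/87 - 400*22/5 = 1/87 - 1*1760 = 1/87 - 1760 = -153119/87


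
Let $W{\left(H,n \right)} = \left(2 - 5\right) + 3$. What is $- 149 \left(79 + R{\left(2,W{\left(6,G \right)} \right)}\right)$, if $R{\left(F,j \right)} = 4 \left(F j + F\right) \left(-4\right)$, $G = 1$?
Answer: $-7003$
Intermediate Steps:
$W{\left(H,n \right)} = 0$ ($W{\left(H,n \right)} = -3 + 3 = 0$)
$R{\left(F,j \right)} = - 16 F - 16 F j$ ($R{\left(F,j \right)} = 4 \left(F + F j\right) \left(-4\right) = \left(4 F + 4 F j\right) \left(-4\right) = - 16 F - 16 F j$)
$- 149 \left(79 + R{\left(2,W{\left(6,G \right)} \right)}\right) = - 149 \left(79 - 32 \left(1 + 0\right)\right) = - 149 \left(79 - 32 \cdot 1\right) = - 149 \left(79 - 32\right) = \left(-149\right) 47 = -7003$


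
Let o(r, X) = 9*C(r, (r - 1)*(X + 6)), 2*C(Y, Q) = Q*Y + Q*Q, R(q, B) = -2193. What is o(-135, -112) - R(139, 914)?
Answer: 926439225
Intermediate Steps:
C(Y, Q) = Q²/2 + Q*Y/2 (C(Y, Q) = (Q*Y + Q*Q)/2 = (Q*Y + Q²)/2 = (Q² + Q*Y)/2 = Q²/2 + Q*Y/2)
o(r, X) = 9*(-1 + r)*(6 + X)*(r + (-1 + r)*(6 + X))/2 (o(r, X) = 9*(((r - 1)*(X + 6))*((r - 1)*(X + 6) + r)/2) = 9*(((-1 + r)*(6 + X))*((-1 + r)*(6 + X) + r)/2) = 9*(((-1 + r)*(6 + X))*(r + (-1 + r)*(6 + X))/2) = 9*((-1 + r)*(6 + X)*(r + (-1 + r)*(6 + X))/2) = 9*(-1 + r)*(6 + X)*(r + (-1 + r)*(6 + X))/2)
o(-135, -112) - R(139, 914) = 9*(-6 - 1*(-112) + 6*(-135) - 112*(-135))*(-6 - 1*(-112) + 7*(-135) - 112*(-135))/2 - 1*(-2193) = 9*(-6 + 112 - 810 + 15120)*(-6 + 112 - 945 + 15120)/2 + 2193 = (9/2)*14416*14281 + 2193 = 926437032 + 2193 = 926439225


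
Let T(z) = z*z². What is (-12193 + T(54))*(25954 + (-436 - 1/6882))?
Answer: 25511748506125/6882 ≈ 3.7070e+9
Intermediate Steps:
T(z) = z³
(-12193 + T(54))*(25954 + (-436 - 1/6882)) = (-12193 + 54³)*(25954 + (-436 - 1/6882)) = (-12193 + 157464)*(25954 + (-436 - 1*1/6882)) = 145271*(25954 + (-436 - 1/6882)) = 145271*(25954 - 3000553/6882) = 145271*(175614875/6882) = 25511748506125/6882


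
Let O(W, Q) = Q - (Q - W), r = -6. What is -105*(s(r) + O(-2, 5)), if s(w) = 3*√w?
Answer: 210 - 315*I*√6 ≈ 210.0 - 771.59*I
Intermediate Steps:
O(W, Q) = W (O(W, Q) = Q + (W - Q) = W)
-105*(s(r) + O(-2, 5)) = -105*(3*√(-6) - 2) = -105*(3*(I*√6) - 2) = -105*(3*I*√6 - 2) = -105*(-2 + 3*I*√6) = 210 - 315*I*√6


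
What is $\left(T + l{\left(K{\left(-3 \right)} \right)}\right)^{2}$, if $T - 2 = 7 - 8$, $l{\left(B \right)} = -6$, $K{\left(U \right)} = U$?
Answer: $25$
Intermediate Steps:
$T = 1$ ($T = 2 + \left(7 - 8\right) = 2 - 1 = 1$)
$\left(T + l{\left(K{\left(-3 \right)} \right)}\right)^{2} = \left(1 - 6\right)^{2} = \left(-5\right)^{2} = 25$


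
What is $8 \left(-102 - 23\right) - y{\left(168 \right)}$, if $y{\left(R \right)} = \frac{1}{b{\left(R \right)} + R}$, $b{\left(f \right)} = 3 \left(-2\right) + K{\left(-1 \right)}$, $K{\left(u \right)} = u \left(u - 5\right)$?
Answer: $- \frac{168001}{168} \approx -1000.0$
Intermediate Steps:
$K{\left(u \right)} = u \left(-5 + u\right)$
$b{\left(f \right)} = 0$ ($b{\left(f \right)} = 3 \left(-2\right) - \left(-5 - 1\right) = -6 - -6 = -6 + 6 = 0$)
$y{\left(R \right)} = \frac{1}{R}$ ($y{\left(R \right)} = \frac{1}{0 + R} = \frac{1}{R}$)
$8 \left(-102 - 23\right) - y{\left(168 \right)} = 8 \left(-102 - 23\right) - \frac{1}{168} = 8 \left(-125\right) - \frac{1}{168} = -1000 - \frac{1}{168} = - \frac{168001}{168}$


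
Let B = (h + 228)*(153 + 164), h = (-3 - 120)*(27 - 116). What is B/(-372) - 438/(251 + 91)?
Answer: -67316077/7068 ≈ -9524.1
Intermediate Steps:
h = 10947 (h = -123*(-89) = 10947)
B = 3542475 (B = (10947 + 228)*(153 + 164) = 11175*317 = 3542475)
B/(-372) - 438/(251 + 91) = 3542475/(-372) - 438/(251 + 91) = 3542475*(-1/372) - 438/342 = -1180825/124 - 438*1/342 = -1180825/124 - 73/57 = -67316077/7068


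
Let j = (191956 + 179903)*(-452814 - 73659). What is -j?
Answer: 195773723307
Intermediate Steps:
j = -195773723307 (j = 371859*(-526473) = -195773723307)
-j = -1*(-195773723307) = 195773723307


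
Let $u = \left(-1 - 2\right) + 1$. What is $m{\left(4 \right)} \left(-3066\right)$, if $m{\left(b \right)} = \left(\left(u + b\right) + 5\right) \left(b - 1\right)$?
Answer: $-64386$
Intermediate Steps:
$u = -2$ ($u = -3 + 1 = -2$)
$m{\left(b \right)} = \left(-1 + b\right) \left(3 + b\right)$ ($m{\left(b \right)} = \left(\left(-2 + b\right) + 5\right) \left(b - 1\right) = \left(3 + b\right) \left(-1 + b\right) = \left(-1 + b\right) \left(3 + b\right)$)
$m{\left(4 \right)} \left(-3066\right) = \left(-3 + 4^{2} + 2 \cdot 4\right) \left(-3066\right) = \left(-3 + 16 + 8\right) \left(-3066\right) = 21 \left(-3066\right) = -64386$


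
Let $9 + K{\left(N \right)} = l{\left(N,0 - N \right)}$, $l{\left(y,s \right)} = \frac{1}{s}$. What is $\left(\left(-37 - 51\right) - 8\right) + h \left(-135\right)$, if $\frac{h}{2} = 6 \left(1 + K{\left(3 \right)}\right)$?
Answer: $13404$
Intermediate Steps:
$K{\left(N \right)} = -9 - \frac{1}{N}$ ($K{\left(N \right)} = -9 + \frac{1}{0 - N} = -9 + \frac{1}{\left(-1\right) N} = -9 - \frac{1}{N}$)
$h = -100$ ($h = 2 \cdot 6 \left(1 - \frac{28}{3}\right) = 2 \cdot 6 \left(- \frac{25}{3}\right) = 2 \left(-50\right) = -100$)
$\left(\left(-37 - 51\right) - 8\right) + h \left(-135\right) = \left(\left(-37 - 51\right) - 8\right) - -13500 = \left(-88 - 8\right) + 13500 = -96 + 13500 = 13404$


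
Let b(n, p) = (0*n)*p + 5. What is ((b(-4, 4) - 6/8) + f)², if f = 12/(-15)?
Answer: 4761/400 ≈ 11.902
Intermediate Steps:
b(n, p) = 5 (b(n, p) = 0*p + 5 = 0 + 5 = 5)
f = -⅘ (f = 12*(-1/15) = -⅘ ≈ -0.80000)
((b(-4, 4) - 6/8) + f)² = ((5 - 6/8) - ⅘)² = ((5 - 6*⅛) - ⅘)² = ((5 - ¾) - ⅘)² = (17/4 - ⅘)² = (69/20)² = 4761/400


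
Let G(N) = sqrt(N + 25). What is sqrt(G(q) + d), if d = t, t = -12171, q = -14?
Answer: sqrt(-12171 + sqrt(11)) ≈ 110.31*I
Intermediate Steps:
G(N) = sqrt(25 + N)
d = -12171
sqrt(G(q) + d) = sqrt(sqrt(25 - 14) - 12171) = sqrt(sqrt(11) - 12171) = sqrt(-12171 + sqrt(11))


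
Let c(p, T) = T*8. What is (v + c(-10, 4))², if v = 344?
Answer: 141376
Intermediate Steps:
c(p, T) = 8*T
(v + c(-10, 4))² = (344 + 8*4)² = (344 + 32)² = 376² = 141376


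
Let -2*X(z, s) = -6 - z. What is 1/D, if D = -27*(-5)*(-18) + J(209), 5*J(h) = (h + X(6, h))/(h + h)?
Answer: -418/1015697 ≈ -0.00041154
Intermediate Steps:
X(z, s) = 3 + z/2 (X(z, s) = -(-6 - z)/2 = 3 + z/2)
J(h) = (6 + h)/(10*h) (J(h) = ((h + (3 + (1/2)*6))/(h + h))/5 = ((h + (3 + 3))/((2*h)))/5 = ((h + 6)*(1/(2*h)))/5 = ((6 + h)*(1/(2*h)))/5 = ((6 + h)/(2*h))/5 = (6 + h)/(10*h))
D = -1015697/418 (D = -27*(-5)*(-18) + (1/10)*(6 + 209)/209 = 135*(-18) + (1/10)*(1/209)*215 = -2430 + 43/418 = -1015697/418 ≈ -2429.9)
1/D = 1/(-1015697/418) = -418/1015697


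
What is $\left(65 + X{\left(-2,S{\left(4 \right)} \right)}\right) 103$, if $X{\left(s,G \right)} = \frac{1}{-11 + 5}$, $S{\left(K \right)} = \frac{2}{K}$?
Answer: $\frac{40067}{6} \approx 6677.8$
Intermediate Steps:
$X{\left(s,G \right)} = - \frac{1}{6}$ ($X{\left(s,G \right)} = \frac{1}{-6} = - \frac{1}{6}$)
$\left(65 + X{\left(-2,S{\left(4 \right)} \right)}\right) 103 = \left(65 - \frac{1}{6}\right) 103 = \frac{389}{6} \cdot 103 = \frac{40067}{6}$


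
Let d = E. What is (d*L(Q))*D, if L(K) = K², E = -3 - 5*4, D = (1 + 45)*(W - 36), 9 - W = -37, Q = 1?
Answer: -10580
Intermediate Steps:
W = 46 (W = 9 - 1*(-37) = 9 + 37 = 46)
D = 460 (D = (1 + 45)*(46 - 36) = 46*10 = 460)
E = -23 (E = -3 - 20 = -23)
d = -23
(d*L(Q))*D = -23*1²*460 = -23*1*460 = -23*460 = -10580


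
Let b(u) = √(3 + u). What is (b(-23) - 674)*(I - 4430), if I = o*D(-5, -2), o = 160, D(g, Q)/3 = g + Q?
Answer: 5250460 - 15580*I*√5 ≈ 5.2505e+6 - 34838.0*I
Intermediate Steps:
D(g, Q) = 3*Q + 3*g (D(g, Q) = 3*(g + Q) = 3*(Q + g) = 3*Q + 3*g)
I = -3360 (I = 160*(3*(-2) + 3*(-5)) = 160*(-6 - 15) = 160*(-21) = -3360)
(b(-23) - 674)*(I - 4430) = (√(3 - 23) - 674)*(-3360 - 4430) = (√(-20) - 674)*(-7790) = (2*I*√5 - 674)*(-7790) = (-674 + 2*I*√5)*(-7790) = 5250460 - 15580*I*√5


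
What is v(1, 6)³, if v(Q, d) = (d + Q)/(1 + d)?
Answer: 1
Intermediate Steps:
v(Q, d) = (Q + d)/(1 + d)
v(1, 6)³ = ((1 + 6)/(1 + 6))³ = (7/7)³ = ((⅐)*7)³ = 1³ = 1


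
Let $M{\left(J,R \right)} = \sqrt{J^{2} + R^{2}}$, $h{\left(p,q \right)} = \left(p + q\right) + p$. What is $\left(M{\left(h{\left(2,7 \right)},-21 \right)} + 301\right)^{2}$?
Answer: $\left(301 + \sqrt{562}\right)^{2} \approx 1.0543 \cdot 10^{5}$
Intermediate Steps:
$h{\left(p,q \right)} = q + 2 p$
$\left(M{\left(h{\left(2,7 \right)},-21 \right)} + 301\right)^{2} = \left(\sqrt{\left(7 + 2 \cdot 2\right)^{2} + \left(-21\right)^{2}} + 301\right)^{2} = \left(\sqrt{\left(7 + 4\right)^{2} + 441} + 301\right)^{2} = \left(\sqrt{11^{2} + 441} + 301\right)^{2} = \left(\sqrt{121 + 441} + 301\right)^{2} = \left(\sqrt{562} + 301\right)^{2} = \left(301 + \sqrt{562}\right)^{2}$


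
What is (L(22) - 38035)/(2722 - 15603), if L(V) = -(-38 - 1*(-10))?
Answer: 38007/12881 ≈ 2.9506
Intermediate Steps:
L(V) = 28 (L(V) = -(-38 + 10) = -1*(-28) = 28)
(L(22) - 38035)/(2722 - 15603) = (28 - 38035)/(2722 - 15603) = -38007/(-12881) = -38007*(-1/12881) = 38007/12881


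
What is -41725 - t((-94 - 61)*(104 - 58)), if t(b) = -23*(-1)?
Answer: -41748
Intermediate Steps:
t(b) = 23
-41725 - t((-94 - 61)*(104 - 58)) = -41725 - 1*23 = -41725 - 23 = -41748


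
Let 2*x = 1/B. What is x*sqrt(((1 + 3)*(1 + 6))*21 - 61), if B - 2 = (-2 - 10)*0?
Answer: sqrt(527)/4 ≈ 5.7391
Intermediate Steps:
B = 2 (B = 2 + (-2 - 10)*0 = 2 - 12*0 = 2 + 0 = 2)
x = 1/4 (x = (1/2)/2 = (1/2)*(1/2) = 1/4 ≈ 0.25000)
x*sqrt(((1 + 3)*(1 + 6))*21 - 61) = sqrt(((1 + 3)*(1 + 6))*21 - 61)/4 = sqrt((4*7)*21 - 61)/4 = sqrt(28*21 - 61)/4 = sqrt(588 - 61)/4 = sqrt(527)/4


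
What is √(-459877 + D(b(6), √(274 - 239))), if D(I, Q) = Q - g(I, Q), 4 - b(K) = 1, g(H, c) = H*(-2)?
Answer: √(-459871 + √35) ≈ 678.13*I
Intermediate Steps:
g(H, c) = -2*H
b(K) = 3 (b(K) = 4 - 1*1 = 4 - 1 = 3)
D(I, Q) = Q + 2*I (D(I, Q) = Q - (-2)*I = Q + 2*I)
√(-459877 + D(b(6), √(274 - 239))) = √(-459877 + (√(274 - 239) + 2*3)) = √(-459877 + (√35 + 6)) = √(-459877 + (6 + √35)) = √(-459871 + √35)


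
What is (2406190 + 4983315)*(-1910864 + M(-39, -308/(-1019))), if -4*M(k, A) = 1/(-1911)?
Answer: -107935871937864575/7644 ≈ -1.4120e+13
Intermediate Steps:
M(k, A) = 1/7644 (M(k, A) = -¼/(-1911) = -¼*(-1/1911) = 1/7644)
(2406190 + 4983315)*(-1910864 + M(-39, -308/(-1019))) = (2406190 + 4983315)*(-1910864 + 1/7644) = 7389505*(-14606644415/7644) = -107935871937864575/7644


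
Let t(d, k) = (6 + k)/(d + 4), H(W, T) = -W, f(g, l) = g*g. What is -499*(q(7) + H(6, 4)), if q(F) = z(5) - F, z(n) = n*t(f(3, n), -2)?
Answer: 74351/13 ≈ 5719.3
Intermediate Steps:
f(g, l) = g**2
t(d, k) = (6 + k)/(4 + d)
z(n) = 4*n/13 (z(n) = n*((6 - 2)/(4 + 3**2)) = n*(4/(4 + 9)) = n*(4/13) = 4*n/13)
q(F) = 20/13 - F (q(F) = (4/13)*5 - F = 20/13 - F)
-499*(q(7) + H(6, 4)) = -499*((20/13 - 1*7) - 1*6) = -499*((20/13 - 7) - 6) = -499*(-71/13 - 6) = -499*(-149/13) = 74351/13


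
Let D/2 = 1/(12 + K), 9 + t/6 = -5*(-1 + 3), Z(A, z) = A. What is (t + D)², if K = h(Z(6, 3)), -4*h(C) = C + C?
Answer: 1048576/81 ≈ 12945.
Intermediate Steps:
h(C) = -C/2 (h(C) = -(C + C)/4 = -C/2)
K = -3 (K = -½*6 = -3)
t = -114 (t = -54 + 6*(-5*(-1 + 3)) = -54 + 6*(-5*2) = -54 + 6*(-10) = -54 - 60 = -114)
D = 2/9 (D = 2/(12 - 3) = 2/9 ≈ 0.22222)
(t + D)² = (-114 + 2/9)² = (-1024/9)² = 1048576/81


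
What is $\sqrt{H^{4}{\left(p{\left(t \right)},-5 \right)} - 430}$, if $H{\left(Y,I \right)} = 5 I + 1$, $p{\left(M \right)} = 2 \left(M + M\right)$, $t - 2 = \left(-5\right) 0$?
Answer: $\sqrt{331346} \approx 575.63$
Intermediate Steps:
$t = 2$ ($t = 2 - 0 = 2 + 0 = 2$)
$p{\left(M \right)} = 4 M$ ($p{\left(M \right)} = 2 \cdot 2 M = 4 M$)
$H{\left(Y,I \right)} = 1 + 5 I$
$\sqrt{H^{4}{\left(p{\left(t \right)},-5 \right)} - 430} = \sqrt{\left(1 + 5 \left(-5\right)\right)^{4} - 430} = \sqrt{\left(1 - 25\right)^{4} - 430} = \sqrt{\left(-24\right)^{4} - 430} = \sqrt{331776 - 430} = \sqrt{331346}$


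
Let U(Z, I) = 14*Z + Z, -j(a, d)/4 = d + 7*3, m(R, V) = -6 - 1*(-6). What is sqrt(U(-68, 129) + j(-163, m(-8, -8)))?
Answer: 4*I*sqrt(69) ≈ 33.227*I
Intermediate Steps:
m(R, V) = 0 (m(R, V) = -6 + 6 = 0)
j(a, d) = -84 - 4*d (j(a, d) = -4*(d + 7*3) = -4*(d + 21) = -4*(21 + d) = -84 - 4*d)
U(Z, I) = 15*Z
sqrt(U(-68, 129) + j(-163, m(-8, -8))) = sqrt(15*(-68) + (-84 - 4*0)) = sqrt(-1020 + (-84 + 0)) = sqrt(-1020 - 84) = sqrt(-1104) = 4*I*sqrt(69)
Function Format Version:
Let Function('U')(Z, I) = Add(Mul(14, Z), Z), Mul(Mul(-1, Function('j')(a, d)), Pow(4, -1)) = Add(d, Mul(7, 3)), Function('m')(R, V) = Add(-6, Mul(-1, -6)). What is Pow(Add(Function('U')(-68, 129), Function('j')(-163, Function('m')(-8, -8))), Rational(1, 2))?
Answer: Mul(4, I, Pow(69, Rational(1, 2))) ≈ Mul(33.227, I)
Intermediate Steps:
Function('m')(R, V) = 0 (Function('m')(R, V) = Add(-6, 6) = 0)
Function('j')(a, d) = Add(-84, Mul(-4, d)) (Function('j')(a, d) = Mul(-4, Add(d, Mul(7, 3))) = Mul(-4, Add(d, 21)) = Mul(-4, Add(21, d)) = Add(-84, Mul(-4, d)))
Function('U')(Z, I) = Mul(15, Z)
Pow(Add(Function('U')(-68, 129), Function('j')(-163, Function('m')(-8, -8))), Rational(1, 2)) = Pow(Add(Mul(15, -68), Add(-84, Mul(-4, 0))), Rational(1, 2)) = Pow(Add(-1020, Add(-84, 0)), Rational(1, 2)) = Pow(Add(-1020, -84), Rational(1, 2)) = Pow(-1104, Rational(1, 2)) = Mul(4, I, Pow(69, Rational(1, 2)))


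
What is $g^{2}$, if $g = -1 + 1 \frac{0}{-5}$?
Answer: $1$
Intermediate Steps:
$g = -1$ ($g = -1 + 1 \cdot 0 \left(- \frac{1}{5}\right) = -1 + 1 \cdot 0 = -1 + 0 = -1$)
$g^{2} = \left(-1\right)^{2} = 1$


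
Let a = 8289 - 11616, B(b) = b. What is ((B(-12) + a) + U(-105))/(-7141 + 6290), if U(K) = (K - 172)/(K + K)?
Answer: 700913/178710 ≈ 3.9221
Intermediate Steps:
U(K) = (-172 + K)/(2*K) (U(K) = (-172 + K)/((2*K)) = (-172 + K)*(1/(2*K)) = (-172 + K)/(2*K))
a = -3327
((B(-12) + a) + U(-105))/(-7141 + 6290) = ((-12 - 3327) + (1/2)*(-172 - 105)/(-105))/(-7141 + 6290) = (-3339 + (1/2)*(-1/105)*(-277))/(-851) = (-3339 + 277/210)*(-1/851) = -700913/210*(-1/851) = 700913/178710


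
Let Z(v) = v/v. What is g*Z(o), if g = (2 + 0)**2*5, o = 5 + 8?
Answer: 20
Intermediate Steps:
o = 13
Z(v) = 1
g = 20 (g = 2**2*5 = 4*5 = 20)
g*Z(o) = 20*1 = 20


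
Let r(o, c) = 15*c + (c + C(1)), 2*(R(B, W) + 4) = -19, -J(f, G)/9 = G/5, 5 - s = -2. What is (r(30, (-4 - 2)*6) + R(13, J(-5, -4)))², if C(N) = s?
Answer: 1357225/4 ≈ 3.3931e+5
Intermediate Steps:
s = 7 (s = 5 - 1*(-2) = 5 + 2 = 7)
J(f, G) = -9*G/5
R(B, W) = -27/2 (R(B, W) = -4 + (½)*(-19) = -4 - 19/2 = -27/2)
C(N) = 7
r(o, c) = 7 + 16*c (r(o, c) = 15*c + (c + 7) = 15*c + (7 + c) = 7 + 16*c)
(r(30, (-4 - 2)*6) + R(13, J(-5, -4)))² = ((7 + 16*((-4 - 2)*6)) - 27/2)² = ((7 + 16*(-6*6)) - 27/2)² = ((7 + 16*(-36)) - 27/2)² = ((7 - 576) - 27/2)² = (-569 - 27/2)² = (-1165/2)² = 1357225/4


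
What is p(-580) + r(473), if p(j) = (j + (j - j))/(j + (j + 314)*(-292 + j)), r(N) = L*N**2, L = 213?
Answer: 2756466344366/57843 ≈ 4.7654e+7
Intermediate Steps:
r(N) = 213*N**2
p(j) = j/(j + (-292 + j)*(314 + j)) (p(j) = (j + 0)/(j + (314 + j)*(-292 + j)) = j/(j + (-292 + j)*(314 + j)))
p(-580) + r(473) = -580/(-91688 + (-580)**2 + 23*(-580)) + 213*473**2 = -580/(-91688 + 336400 - 13340) + 213*223729 = -580/231372 + 47654277 = -580*1/231372 + 47654277 = -145/57843 + 47654277 = 2756466344366/57843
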